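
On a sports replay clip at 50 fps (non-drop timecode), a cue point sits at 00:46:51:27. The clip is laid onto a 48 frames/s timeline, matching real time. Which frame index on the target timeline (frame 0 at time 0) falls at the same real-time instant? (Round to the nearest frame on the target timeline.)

Source frame index: (0×3600 + 46×60 + 51) × 50 + 27 = 140577.
Real time: 140577 / (50) = 140577/50 s.
Target frame: (140577/50) × (48) = 3373848/25 ≈ 134953.920 → 134954.

frame 134954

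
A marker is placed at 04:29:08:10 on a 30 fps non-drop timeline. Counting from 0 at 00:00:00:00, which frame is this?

Total seconds to the label: (4 × 3600 + 29 × 60 + 8) = 16148.
Frame index = 16148 × 30 + 10 = 484450.

frame 484450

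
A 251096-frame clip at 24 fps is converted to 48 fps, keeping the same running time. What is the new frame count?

502192 frames

Target frames = source frames × (target rate / source rate) = 251096 × (48)/(24) = 251096 × 2 = 502192.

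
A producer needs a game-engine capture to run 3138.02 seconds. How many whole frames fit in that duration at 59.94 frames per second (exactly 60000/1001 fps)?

Frames = 3138.02 × 60000/1001 = 188281200/1001 ≈ 188093.1069.
Complete frames: 188093.

188093 frames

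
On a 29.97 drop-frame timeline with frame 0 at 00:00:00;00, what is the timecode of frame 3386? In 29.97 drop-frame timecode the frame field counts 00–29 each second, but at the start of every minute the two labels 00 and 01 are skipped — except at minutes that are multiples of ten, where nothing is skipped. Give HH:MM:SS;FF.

00:01:52;28

Ten DF minutes hold 17982 frames, so frame 3386 lies in block 0 (frames 0–17981) with 3386 frames into that block.
The block's first minute is 1800 frames and the rest 1798 each; 3386 frames reaches minute 1, so 0 × 18 + 1 × 2 = 2 labels have been skipped so far.
Adding those back, label number 3386 + 2 = 3388 at 30 labels/s is 112 s + 28 f = 0 h 1 min 52 s frame 28, i.e. 00:01:52;28.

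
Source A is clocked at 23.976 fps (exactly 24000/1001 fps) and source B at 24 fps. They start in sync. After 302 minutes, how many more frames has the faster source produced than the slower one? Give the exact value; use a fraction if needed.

434880/1001 frames

302 min = 18120 s.
A emits 24000/1001 × 18120 = 434880000/1001 frames; B emits 24 × 18120 = 434880.
Difference = 434880/1001 frames (≈ 434.4456); B is ahead of A.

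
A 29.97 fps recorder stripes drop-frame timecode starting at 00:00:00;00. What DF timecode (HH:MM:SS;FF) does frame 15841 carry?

Each 10-minute DF block holds 10 × 60 × 30 − 9 × 2 = 17982 frames. 15841 ÷ 17982 → 0 full blocks, remainder 15841.
Within the partial block the first minute is 1800 frames and each further minute 1798, so 8 further minute boundaries passed. Total skipped labels = 18 × 0 + 2 × 8 = 16.
Non-drop label index = 15841 + 16 = 15857; at 30 labels/s that is 00:08:48:17, i.e. DF 00:08:48;17.

00:08:48;17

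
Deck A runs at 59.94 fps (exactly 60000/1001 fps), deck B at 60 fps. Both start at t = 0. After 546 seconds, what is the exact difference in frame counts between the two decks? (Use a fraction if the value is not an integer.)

A emits 60000/1001 × 546 = 360000/11 frames; B emits 60 × 546 = 32760.
Difference = 360/11 frames (≈ 32.7273); B is ahead of A.

360/11 frames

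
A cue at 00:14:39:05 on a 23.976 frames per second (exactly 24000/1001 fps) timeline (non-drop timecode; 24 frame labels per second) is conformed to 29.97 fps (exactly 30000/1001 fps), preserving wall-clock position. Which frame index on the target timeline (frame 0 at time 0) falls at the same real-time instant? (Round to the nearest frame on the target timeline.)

Source frame index: (0×3600 + 14×60 + 39) × 24 + 5 = 21101.
Real time: 21101 / (24000/1001) = 21122101/24000 s.
Target frame: (21122101/24000) × (30000/1001) = 105505/4 ≈ 26376.250 → 26376.

frame 26376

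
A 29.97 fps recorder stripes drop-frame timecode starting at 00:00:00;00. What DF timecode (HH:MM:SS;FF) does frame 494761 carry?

Each 10-minute DF block holds 10 × 60 × 30 − 9 × 2 = 17982 frames. 494761 ÷ 17982 → 27 full blocks, remainder 9247.
Within the partial block the first minute is 1800 frames and each further minute 1798, so 5 further minute boundaries passed. Total skipped labels = 18 × 27 + 2 × 5 = 496.
Non-drop label index = 494761 + 496 = 495257; at 30 labels/s that is 04:35:08:17, i.e. DF 04:35:08;17.

04:35:08;17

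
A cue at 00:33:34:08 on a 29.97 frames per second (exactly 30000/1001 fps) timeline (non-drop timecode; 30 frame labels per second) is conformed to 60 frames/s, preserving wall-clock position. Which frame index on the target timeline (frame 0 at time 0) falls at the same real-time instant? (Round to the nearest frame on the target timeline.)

frame 120977

Source frame index: (0×3600 + 33×60 + 34) × 30 + 8 = 60428.
Real time: 60428 / (30000/1001) = 15122107/7500 s.
Target frame: (15122107/7500) × (60) = 15122107/125 ≈ 120976.856 → 120977.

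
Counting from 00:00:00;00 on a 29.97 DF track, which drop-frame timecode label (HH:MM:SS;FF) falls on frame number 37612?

Each 10-minute DF block holds 10 × 60 × 30 − 9 × 2 = 17982 frames. 37612 ÷ 17982 → 2 full blocks, remainder 1648.
Within the partial block the first minute is 1800 frames and each further minute 1798, so 0 further minute boundaries passed. Total skipped labels = 18 × 2 + 2 × 0 = 36.
Non-drop label index = 37612 + 36 = 37648; at 30 labels/s that is 00:20:54:28, i.e. DF 00:20:54;28.

00:20:54;28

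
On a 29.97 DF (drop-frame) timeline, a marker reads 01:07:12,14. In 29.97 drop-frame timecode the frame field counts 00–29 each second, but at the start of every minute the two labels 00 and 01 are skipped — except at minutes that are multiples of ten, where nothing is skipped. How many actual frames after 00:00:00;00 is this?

120852

As if non-drop at 30 labels/s: (1 × 3600 + 7 × 60 + 12) × 30 + 14 = 120974.
Minute boundaries passed: 67; those not divisible by 10: 67 − 6 = 61; dropped labels = 2 × 61 = 122.
Actual frame index = 120974 − 122 = 120852.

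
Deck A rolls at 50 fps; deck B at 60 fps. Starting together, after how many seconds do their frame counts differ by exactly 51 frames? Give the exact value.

The gap grows by |60 − 50| = 10 frames per second.
Time for a 51-frame gap: 51 ÷ (10) = 5.1 s.

5.1 seconds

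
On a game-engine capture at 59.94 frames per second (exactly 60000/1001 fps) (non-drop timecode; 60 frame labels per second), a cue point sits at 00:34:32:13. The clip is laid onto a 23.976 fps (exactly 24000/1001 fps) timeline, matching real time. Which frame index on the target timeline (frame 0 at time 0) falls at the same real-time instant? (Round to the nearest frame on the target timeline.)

Source frame index: (0×3600 + 34×60 + 32) × 60 + 13 = 124333.
Real time: 124333 / (60000/1001) = 124457333/60000 s.
Target frame: (124457333/60000) × (24000/1001) = 248666/5 ≈ 49733.200 → 49733.

frame 49733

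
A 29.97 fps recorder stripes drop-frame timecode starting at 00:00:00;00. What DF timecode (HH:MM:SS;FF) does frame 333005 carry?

Ten DF minutes hold 17982 frames, so frame 333005 lies in block 18 (frames 323676–341657) with 9329 frames into that block.
The block's first minute is 1800 frames and the rest 1798 each; 9329 frames reaches minute 5, so 18 × 18 + 5 × 2 = 334 labels have been skipped so far.
Adding those back, label number 333005 + 334 = 333339 at 30 labels/s is 11111 s + 9 f = 3 h 5 min 11 s frame 9, i.e. 03:05:11;09.

03:05:11;09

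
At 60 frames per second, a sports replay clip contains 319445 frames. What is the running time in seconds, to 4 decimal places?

Running time = 319445 × 1/60 = 63889/12 s ≈ 5324.0833 s.

5324.0833 seconds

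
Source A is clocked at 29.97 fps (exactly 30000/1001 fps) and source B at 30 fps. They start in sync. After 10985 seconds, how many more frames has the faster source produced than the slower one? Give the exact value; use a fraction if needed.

A emits 30000/1001 × 10985 = 25350000/77 frames; B emits 30 × 10985 = 329550.
Difference = 25350/77 frames (≈ 329.2208); B is ahead of A.

25350/77 frames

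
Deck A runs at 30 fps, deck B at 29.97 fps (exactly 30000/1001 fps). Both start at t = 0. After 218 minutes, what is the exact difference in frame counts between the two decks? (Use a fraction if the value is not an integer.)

218 min = 13080 s.
A emits 30 × 13080 = 392400 frames; B emits 30000/1001 × 13080 = 392400000/1001.
Difference = 392400/1001 frames (≈ 392.0080); B is behind A.

392400/1001 frames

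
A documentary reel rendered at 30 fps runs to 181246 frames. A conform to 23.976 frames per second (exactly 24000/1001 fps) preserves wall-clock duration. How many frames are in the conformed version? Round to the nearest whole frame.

144852 frames

Frames at target rate = 181246 × (24000/1001) / (30) = 11153600/77 ≈ 144851.948.
Nearest whole frame: 144852.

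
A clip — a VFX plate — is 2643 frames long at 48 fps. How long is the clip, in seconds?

55.0625 seconds

Running time = 2643 / (48) = 55.0625 s.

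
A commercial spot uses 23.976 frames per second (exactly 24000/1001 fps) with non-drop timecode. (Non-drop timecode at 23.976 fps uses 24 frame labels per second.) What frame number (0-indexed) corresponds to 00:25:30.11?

frame 36731

Total seconds to the label: (0 × 3600 + 25 × 60 + 30) = 1530.
Frame index = 1530 × 24 + 11 = 36731.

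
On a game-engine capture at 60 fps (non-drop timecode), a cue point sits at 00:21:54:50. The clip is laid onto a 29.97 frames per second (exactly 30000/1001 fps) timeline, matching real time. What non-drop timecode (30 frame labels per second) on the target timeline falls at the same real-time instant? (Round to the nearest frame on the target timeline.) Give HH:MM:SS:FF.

00:21:53:16

Source frame index: (0×3600 + 21×60 + 54) × 60 + 50 = 78890.
Real time: 78890 / (60) = 7889/6 s.
Target frame: (7889/6) × (30000/1001) = 5635000/143 ≈ 39405.594 → 39406.
At 30 labels/s: frame 39406 → 00:21:53:16.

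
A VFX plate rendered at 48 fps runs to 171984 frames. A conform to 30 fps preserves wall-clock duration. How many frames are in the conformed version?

Target frames = source frames × (target rate / source rate) = 171984 × (30)/(48) = 171984 × 5/8 = 107490.

107490 frames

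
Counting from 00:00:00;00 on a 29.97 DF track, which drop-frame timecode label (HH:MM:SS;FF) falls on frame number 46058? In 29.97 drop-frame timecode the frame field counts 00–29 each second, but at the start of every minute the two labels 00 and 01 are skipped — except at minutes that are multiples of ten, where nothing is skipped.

00:25:36;24

Ten DF minutes hold 17982 frames, so frame 46058 lies in block 2 (frames 35964–53945) with 10094 frames into that block.
The block's first minute is 1800 frames and the rest 1798 each; 10094 frames reaches minute 5, so 2 × 18 + 5 × 2 = 46 labels have been skipped so far.
Adding those back, label number 46058 + 46 = 46104 at 30 labels/s is 1536 s + 24 f = 0 h 25 min 36 s frame 24, i.e. 00:25:36;24.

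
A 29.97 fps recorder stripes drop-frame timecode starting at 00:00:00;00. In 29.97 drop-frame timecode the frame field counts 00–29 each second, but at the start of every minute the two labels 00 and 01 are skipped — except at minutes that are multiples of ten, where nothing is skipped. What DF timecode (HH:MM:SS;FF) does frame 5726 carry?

Ten DF minutes hold 17982 frames, so frame 5726 lies in block 0 (frames 0–17981) with 5726 frames into that block.
The block's first minute is 1800 frames and the rest 1798 each; 5726 frames reaches minute 3, so 0 × 18 + 3 × 2 = 6 labels have been skipped so far.
Adding those back, label number 5726 + 6 = 5732 at 30 labels/s is 191 s + 2 f = 0 h 3 min 11 s frame 2, i.e. 00:03:11;02.

00:03:11;02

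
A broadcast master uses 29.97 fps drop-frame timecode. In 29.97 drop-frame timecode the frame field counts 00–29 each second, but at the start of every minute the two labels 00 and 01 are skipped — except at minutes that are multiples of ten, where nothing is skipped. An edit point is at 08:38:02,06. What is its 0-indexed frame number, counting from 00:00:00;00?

931532

Complete 10-minute blocks: 51, each 17982 frames → 917082.
Remaining 8 whole minutes in the current block: 1800 + 7 × 1798 = 14386 frames.
Within the current minute: 2 × 30 + 6 − 2 = 64 (labels ;00/;01 skipped at this minute). Total = 917082 + 14386 + 64 = 931532.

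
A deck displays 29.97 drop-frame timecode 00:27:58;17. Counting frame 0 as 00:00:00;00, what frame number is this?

Complete 10-minute blocks: 2, each 17982 frames → 35964.
Remaining 7 whole minutes in the current block: 1800 + 6 × 1798 = 12588 frames.
Within the current minute: 58 × 30 + 17 − 2 = 1755 (labels ;00/;01 skipped at this minute). Total = 35964 + 12588 + 1755 = 50307.

50307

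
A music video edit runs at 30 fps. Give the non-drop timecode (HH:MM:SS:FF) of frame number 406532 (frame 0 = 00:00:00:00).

406532 ÷ 30 = 13551 full seconds, remainder 2 frames.
13551 s = 3 h 45 min 51 s.
Timecode: 03:45:51:02.

03:45:51:02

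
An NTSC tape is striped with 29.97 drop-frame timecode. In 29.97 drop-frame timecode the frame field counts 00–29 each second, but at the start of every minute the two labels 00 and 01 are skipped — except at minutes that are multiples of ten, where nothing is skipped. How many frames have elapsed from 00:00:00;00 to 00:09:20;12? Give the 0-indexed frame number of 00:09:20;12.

Complete 10-minute blocks: 0, each 17982 frames → 0.
Remaining 9 whole minutes in the current block: 1800 + 8 × 1798 = 16184 frames.
Within the current minute: 20 × 30 + 12 − 2 = 610 (labels ;00/;01 skipped at this minute). Total = 0 + 16184 + 610 = 16794.

16794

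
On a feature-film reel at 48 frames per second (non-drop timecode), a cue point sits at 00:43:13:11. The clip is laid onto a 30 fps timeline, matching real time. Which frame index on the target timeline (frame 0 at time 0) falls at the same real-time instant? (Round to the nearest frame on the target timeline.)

frame 77797

Source frame index: (0×3600 + 43×60 + 13) × 48 + 11 = 124475.
Real time: 124475 / (48) = 124475/48 s.
Target frame: (124475/48) × (30) = 622375/8 ≈ 77796.875 → 77797.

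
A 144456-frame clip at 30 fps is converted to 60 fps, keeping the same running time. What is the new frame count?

Target frames = source frames × (target rate / source rate) = 144456 × (60)/(30) = 144456 × 2 = 288912.

288912 frames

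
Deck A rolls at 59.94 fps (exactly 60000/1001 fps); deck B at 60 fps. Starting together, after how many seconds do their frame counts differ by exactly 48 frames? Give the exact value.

The gap grows by |60 − 60000/1001| = 60/1001 frames per second.
Time for a 48-frame gap: 48 ÷ (60/1001) = 800.8 s.

800.8 seconds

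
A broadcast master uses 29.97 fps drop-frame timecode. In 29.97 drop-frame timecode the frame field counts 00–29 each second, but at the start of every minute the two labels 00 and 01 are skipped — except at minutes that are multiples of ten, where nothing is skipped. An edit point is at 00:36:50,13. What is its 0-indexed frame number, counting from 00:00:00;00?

As if non-drop at 30 labels/s: (0 × 3600 + 36 × 60 + 50) × 30 + 13 = 66313.
Minute boundaries passed: 36; those not divisible by 10: 36 − 3 = 33; dropped labels = 2 × 33 = 66.
Actual frame index = 66313 − 66 = 66247.

66247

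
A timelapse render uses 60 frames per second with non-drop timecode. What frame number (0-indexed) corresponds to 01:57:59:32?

Total seconds to the label: (1 × 3600 + 57 × 60 + 59) = 7079.
Frame index = 7079 × 60 + 32 = 424772.

frame 424772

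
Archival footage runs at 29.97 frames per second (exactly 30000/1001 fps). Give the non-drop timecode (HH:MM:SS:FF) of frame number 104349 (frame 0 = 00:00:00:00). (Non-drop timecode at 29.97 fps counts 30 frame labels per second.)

00:57:58:09

104349 ÷ 30 = 3478 full seconds, remainder 9 frames.
3478 s = 0 h 57 min 58 s.
Timecode: 00:57:58:09.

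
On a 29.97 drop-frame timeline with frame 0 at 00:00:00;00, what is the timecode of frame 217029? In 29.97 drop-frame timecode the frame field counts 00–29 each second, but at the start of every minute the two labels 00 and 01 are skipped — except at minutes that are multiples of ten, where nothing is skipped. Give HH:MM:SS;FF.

Each 10-minute DF block holds 10 × 60 × 30 − 9 × 2 = 17982 frames. 217029 ÷ 17982 → 12 full blocks, remainder 1245.
Within the partial block the first minute is 1800 frames and each further minute 1798, so 0 further minute boundaries passed. Total skipped labels = 18 × 12 + 2 × 0 = 216.
Non-drop label index = 217029 + 216 = 217245; at 30 labels/s that is 02:00:41:15, i.e. DF 02:00:41;15.

02:00:41;15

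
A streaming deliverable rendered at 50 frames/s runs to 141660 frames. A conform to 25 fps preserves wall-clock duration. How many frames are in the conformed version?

Frames at target rate = 141660 × (25) / (50) = 70830.

70830 frames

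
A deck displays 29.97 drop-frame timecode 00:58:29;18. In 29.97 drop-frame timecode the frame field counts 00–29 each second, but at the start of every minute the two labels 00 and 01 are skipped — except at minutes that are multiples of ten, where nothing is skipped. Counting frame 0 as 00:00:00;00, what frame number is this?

Complete 10-minute blocks: 5, each 17982 frames → 89910.
Remaining 8 whole minutes in the current block: 1800 + 7 × 1798 = 14386 frames.
Within the current minute: 29 × 30 + 18 − 2 = 886 (labels ;00/;01 skipped at this minute). Total = 89910 + 14386 + 886 = 105182.

105182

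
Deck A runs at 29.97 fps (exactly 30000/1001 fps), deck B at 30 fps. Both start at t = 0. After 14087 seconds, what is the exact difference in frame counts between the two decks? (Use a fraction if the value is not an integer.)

422610/1001 frames

A emits 30000/1001 × 14087 = 422610000/1001 frames; B emits 30 × 14087 = 422610.
Difference = 422610/1001 frames (≈ 422.1878); B is ahead of A.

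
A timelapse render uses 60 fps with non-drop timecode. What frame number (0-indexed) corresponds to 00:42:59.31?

Total seconds to the label: (0 × 3600 + 42 × 60 + 59) = 2579.
Frame index = 2579 × 60 + 31 = 154771.

frame 154771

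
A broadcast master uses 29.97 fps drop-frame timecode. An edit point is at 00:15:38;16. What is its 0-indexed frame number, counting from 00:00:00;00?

Complete 10-minute blocks: 1, each 17982 frames → 17982.
Remaining 5 whole minutes in the current block: 1800 + 4 × 1798 = 8992 frames.
Within the current minute: 38 × 30 + 16 − 2 = 1154 (labels ;00/;01 skipped at this minute). Total = 17982 + 8992 + 1154 = 28128.

28128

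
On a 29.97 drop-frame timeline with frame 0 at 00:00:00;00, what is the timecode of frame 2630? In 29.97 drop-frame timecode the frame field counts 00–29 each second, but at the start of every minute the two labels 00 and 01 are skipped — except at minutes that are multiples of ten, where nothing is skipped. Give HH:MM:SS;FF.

00:01:27;22

Each 10-minute DF block holds 10 × 60 × 30 − 9 × 2 = 17982 frames. 2630 ÷ 17982 → 0 full blocks, remainder 2630.
Within the partial block the first minute is 1800 frames and each further minute 1798, so 1 further minute boundary passed. Total skipped labels = 18 × 0 + 2 × 1 = 2.
Non-drop label index = 2630 + 2 = 2632; at 30 labels/s that is 00:01:27:22, i.e. DF 00:01:27;22.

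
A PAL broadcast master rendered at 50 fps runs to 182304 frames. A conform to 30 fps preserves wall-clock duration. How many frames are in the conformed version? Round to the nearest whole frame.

Frames at target rate = 182304 × (30) / (50) = 546912/5 ≈ 109382.400.
Nearest whole frame: 109382.

109382 frames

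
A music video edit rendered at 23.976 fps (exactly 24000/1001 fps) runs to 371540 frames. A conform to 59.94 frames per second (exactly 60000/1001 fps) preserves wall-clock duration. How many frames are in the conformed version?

Target frames = source frames × (target rate / source rate) = 371540 × (60000/1001)/(24000/1001) = 371540 × 5/2 = 928850.

928850 frames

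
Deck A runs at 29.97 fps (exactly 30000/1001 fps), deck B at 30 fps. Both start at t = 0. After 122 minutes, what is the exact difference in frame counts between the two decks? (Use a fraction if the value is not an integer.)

122 min = 7320 s.
A emits 30000/1001 × 7320 = 219600000/1001 frames; B emits 30 × 7320 = 219600.
Difference = 219600/1001 frames (≈ 219.3806); B is ahead of A.

219600/1001 frames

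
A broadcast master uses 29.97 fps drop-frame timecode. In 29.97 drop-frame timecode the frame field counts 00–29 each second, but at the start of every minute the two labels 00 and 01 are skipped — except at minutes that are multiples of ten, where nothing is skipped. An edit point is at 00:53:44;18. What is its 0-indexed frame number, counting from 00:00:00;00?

96642

Complete 10-minute blocks: 5, each 17982 frames → 89910.
Remaining 3 whole minutes in the current block: 1800 + 2 × 1798 = 5396 frames.
Within the current minute: 44 × 30 + 18 − 2 = 1336 (labels ;00/;01 skipped at this minute). Total = 89910 + 5396 + 1336 = 96642.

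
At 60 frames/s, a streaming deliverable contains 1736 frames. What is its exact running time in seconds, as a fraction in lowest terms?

Running time = 1736 ÷ (60) = 1736 × 1/60 = 434/15 s.

434/15 seconds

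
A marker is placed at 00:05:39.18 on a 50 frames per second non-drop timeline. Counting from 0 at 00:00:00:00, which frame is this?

16968

Total seconds to the label: (0 × 3600 + 5 × 60 + 39) = 339.
Frame index = 339 × 50 + 18 = 16968.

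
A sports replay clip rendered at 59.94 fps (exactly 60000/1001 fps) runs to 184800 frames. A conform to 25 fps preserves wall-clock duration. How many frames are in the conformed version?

77077 frames

Target frames = source frames × (target rate / source rate) = 184800 × (25)/(60000/1001) = 184800 × 1001/2400 = 77077.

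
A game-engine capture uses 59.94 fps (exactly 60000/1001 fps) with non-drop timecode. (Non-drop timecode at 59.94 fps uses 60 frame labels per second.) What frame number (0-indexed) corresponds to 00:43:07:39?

Total seconds to the label: (0 × 3600 + 43 × 60 + 7) = 2587.
Frame index = 2587 × 60 + 39 = 155259.

155259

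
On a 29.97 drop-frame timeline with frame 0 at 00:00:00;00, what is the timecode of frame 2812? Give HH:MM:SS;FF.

00:01:33;24

Ten DF minutes hold 17982 frames, so frame 2812 lies in block 0 (frames 0–17981) with 2812 frames into that block.
The block's first minute is 1800 frames and the rest 1798 each; 2812 frames reaches minute 1, so 0 × 18 + 1 × 2 = 2 labels have been skipped so far.
Adding those back, label number 2812 + 2 = 2814 at 30 labels/s is 93 s + 24 f = 0 h 1 min 33 s frame 24, i.e. 00:01:33;24.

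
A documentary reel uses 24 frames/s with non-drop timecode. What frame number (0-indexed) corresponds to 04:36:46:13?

Total seconds to the label: (4 × 3600 + 36 × 60 + 46) = 16606.
Frame index = 16606 × 24 + 13 = 398557.

frame 398557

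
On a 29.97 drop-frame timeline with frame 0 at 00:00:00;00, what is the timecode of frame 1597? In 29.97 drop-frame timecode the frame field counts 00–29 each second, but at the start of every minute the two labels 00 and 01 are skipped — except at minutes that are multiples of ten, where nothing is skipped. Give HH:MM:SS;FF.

Each 10-minute DF block holds 10 × 60 × 30 − 9 × 2 = 17982 frames. 1597 ÷ 17982 → 0 full blocks, remainder 1597.
Within the partial block the first minute is 1800 frames and each further minute 1798, so 0 further minute boundaries passed. Total skipped labels = 18 × 0 + 2 × 0 = 0.
Non-drop label index = 1597 + 0 = 1597; at 30 labels/s that is 00:00:53:07, i.e. DF 00:00:53;07.

00:00:53;07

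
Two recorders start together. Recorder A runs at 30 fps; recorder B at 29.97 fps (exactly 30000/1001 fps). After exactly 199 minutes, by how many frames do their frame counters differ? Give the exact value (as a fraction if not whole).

358200/1001 frames

199 min = 11940 s.
A emits 30 × 11940 = 358200 frames; B emits 30000/1001 × 11940 = 358200000/1001.
Difference = 358200/1001 frames (≈ 357.8422); B is behind A.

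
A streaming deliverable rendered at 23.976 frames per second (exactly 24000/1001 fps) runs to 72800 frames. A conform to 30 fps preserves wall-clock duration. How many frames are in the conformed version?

91091 frames

Target frames = source frames × (target rate / source rate) = 72800 × (30)/(24000/1001) = 72800 × 1001/800 = 91091.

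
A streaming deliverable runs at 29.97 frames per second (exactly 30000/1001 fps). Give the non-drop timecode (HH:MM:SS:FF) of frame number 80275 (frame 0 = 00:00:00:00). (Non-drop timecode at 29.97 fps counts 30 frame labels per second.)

80275 ÷ 30 = 2675 full seconds, remainder 25 frames.
2675 s = 0 h 44 min 35 s.
Timecode: 00:44:35:25.

00:44:35:25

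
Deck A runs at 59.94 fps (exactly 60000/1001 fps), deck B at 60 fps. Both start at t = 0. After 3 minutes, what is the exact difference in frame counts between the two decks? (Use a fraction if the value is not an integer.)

10800/1001 frames

3 min = 180 s.
A emits 60000/1001 × 180 = 10800000/1001 frames; B emits 60 × 180 = 10800.
Difference = 10800/1001 frames (≈ 10.7892); B is ahead of A.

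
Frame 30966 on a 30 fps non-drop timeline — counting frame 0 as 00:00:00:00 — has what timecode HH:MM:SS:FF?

30966 ÷ 30 = 1032 full seconds, remainder 6 frames.
1032 s = 0 h 17 min 12 s.
Timecode: 00:17:12:06.

00:17:12:06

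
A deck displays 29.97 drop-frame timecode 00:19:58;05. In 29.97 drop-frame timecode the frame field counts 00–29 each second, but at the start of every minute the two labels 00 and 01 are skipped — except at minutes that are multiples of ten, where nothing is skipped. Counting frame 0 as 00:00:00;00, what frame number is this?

35909

As if non-drop at 30 labels/s: (0 × 3600 + 19 × 60 + 58) × 30 + 5 = 35945.
Minute boundaries passed: 19; those not divisible by 10: 19 − 1 = 18; dropped labels = 2 × 18 = 36.
Actual frame index = 35945 − 36 = 35909.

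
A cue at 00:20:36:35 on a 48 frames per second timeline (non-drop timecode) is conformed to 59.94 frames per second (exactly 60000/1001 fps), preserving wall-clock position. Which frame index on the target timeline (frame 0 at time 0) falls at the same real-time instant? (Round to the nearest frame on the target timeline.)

Source frame index: (0×3600 + 20×60 + 36) × 48 + 35 = 59363.
Real time: 59363 / (48) = 59363/48 s.
Target frame: (59363/48) × (60000/1001) = 74203750/1001 ≈ 74129.620 → 74130.

frame 74130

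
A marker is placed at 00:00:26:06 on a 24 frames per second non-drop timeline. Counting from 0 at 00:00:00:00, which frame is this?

frame 630

Total seconds to the label: (0 × 3600 + 0 × 60 + 26) = 26.
Frame index = 26 × 24 + 6 = 630.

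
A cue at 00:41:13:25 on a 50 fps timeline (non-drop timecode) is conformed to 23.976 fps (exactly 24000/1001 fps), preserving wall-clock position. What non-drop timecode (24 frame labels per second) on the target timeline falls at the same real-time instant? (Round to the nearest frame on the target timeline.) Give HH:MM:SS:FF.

Source frame index: (0×3600 + 41×60 + 13) × 50 + 25 = 123675.
Real time: 123675 / (50) = 4947/2 s.
Target frame: (4947/2) × (24000/1001) = 59364000/1001 ≈ 59304.695 → 59305.
At 24 labels/s: frame 59305 → 00:41:11:01.

00:41:11:01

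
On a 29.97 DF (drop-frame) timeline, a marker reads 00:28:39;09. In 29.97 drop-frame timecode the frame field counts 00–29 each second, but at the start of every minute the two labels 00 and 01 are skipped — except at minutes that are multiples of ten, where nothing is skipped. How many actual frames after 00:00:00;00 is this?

51527

As if non-drop at 30 labels/s: (0 × 3600 + 28 × 60 + 39) × 30 + 9 = 51579.
Minute boundaries passed: 28; those not divisible by 10: 28 − 2 = 26; dropped labels = 2 × 26 = 52.
Actual frame index = 51579 − 52 = 51527.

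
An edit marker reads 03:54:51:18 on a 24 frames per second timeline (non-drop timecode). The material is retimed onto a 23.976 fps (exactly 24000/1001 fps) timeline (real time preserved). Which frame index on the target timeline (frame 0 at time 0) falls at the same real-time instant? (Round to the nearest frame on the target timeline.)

frame 337864

Source frame index: (3×3600 + 54×60 + 51) × 24 + 18 = 338202.
Real time: 338202 / (24) = 56367/4 s.
Target frame: (56367/4) × (24000/1001) = 338202000/1001 ≈ 337864.136 → 337864.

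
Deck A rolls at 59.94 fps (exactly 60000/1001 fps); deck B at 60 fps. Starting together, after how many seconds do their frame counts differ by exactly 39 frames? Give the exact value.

650.65 seconds

The gap grows by |60 − 60000/1001| = 60/1001 frames per second.
Time for a 39-frame gap: 39 ÷ (60/1001) = 650.65 s.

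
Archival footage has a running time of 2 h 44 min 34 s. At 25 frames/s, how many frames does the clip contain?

246850 frames

2 h 44 min 34 s = 9874 s.
Frames = 9874 × 25 = 246850.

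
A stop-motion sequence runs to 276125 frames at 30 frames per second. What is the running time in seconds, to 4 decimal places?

Running time = 276125 × 1/30 = 55225/6 s ≈ 9204.1667 s.

9204.1667 seconds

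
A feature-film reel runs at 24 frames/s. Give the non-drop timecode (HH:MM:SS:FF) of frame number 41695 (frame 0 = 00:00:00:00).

00:28:57:07

41695 ÷ 24 = 1737 full seconds, remainder 7 frames.
1737 s = 0 h 28 min 57 s.
Timecode: 00:28:57:07.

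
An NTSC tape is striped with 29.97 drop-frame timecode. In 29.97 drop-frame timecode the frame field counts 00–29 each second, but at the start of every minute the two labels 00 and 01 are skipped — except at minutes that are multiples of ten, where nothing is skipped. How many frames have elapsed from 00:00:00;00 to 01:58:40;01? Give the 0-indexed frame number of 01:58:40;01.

213387

As if non-drop at 30 labels/s: (1 × 3600 + 58 × 60 + 40) × 30 + 1 = 213601.
Minute boundaries passed: 118; those not divisible by 10: 118 − 11 = 107; dropped labels = 2 × 107 = 214.
Actual frame index = 213601 − 214 = 213387.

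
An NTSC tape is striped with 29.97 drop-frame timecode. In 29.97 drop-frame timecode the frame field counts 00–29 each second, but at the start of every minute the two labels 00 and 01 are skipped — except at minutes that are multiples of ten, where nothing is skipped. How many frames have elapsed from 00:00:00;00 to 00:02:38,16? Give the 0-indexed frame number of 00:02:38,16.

Complete 10-minute blocks: 0, each 17982 frames → 0.
Remaining 2 whole minutes in the current block: 1800 + 1 × 1798 = 3598 frames.
Within the current minute: 38 × 30 + 16 − 2 = 1154 (labels ;00/;01 skipped at this minute). Total = 0 + 3598 + 1154 = 4752.

4752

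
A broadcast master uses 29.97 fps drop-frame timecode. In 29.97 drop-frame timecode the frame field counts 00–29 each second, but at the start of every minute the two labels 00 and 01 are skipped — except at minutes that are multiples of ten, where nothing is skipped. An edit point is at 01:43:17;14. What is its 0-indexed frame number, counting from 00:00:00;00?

185738

As if non-drop at 30 labels/s: (1 × 3600 + 43 × 60 + 17) × 30 + 14 = 185924.
Minute boundaries passed: 103; those not divisible by 10: 103 − 10 = 93; dropped labels = 2 × 93 = 186.
Actual frame index = 185924 − 186 = 185738.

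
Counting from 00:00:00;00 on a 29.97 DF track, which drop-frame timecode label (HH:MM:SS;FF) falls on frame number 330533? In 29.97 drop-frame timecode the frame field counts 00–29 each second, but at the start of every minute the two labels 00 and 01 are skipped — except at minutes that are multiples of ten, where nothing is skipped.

Ten DF minutes hold 17982 frames, so frame 330533 lies in block 18 (frames 323676–341657) with 6857 frames into that block.
The block's first minute is 1800 frames and the rest 1798 each; 6857 frames reaches minute 3, so 18 × 18 + 3 × 2 = 330 labels have been skipped so far.
Adding those back, label number 330533 + 330 = 330863 at 30 labels/s is 11028 s + 23 f = 3 h 3 min 48 s frame 23, i.e. 03:03:48;23.

03:03:48;23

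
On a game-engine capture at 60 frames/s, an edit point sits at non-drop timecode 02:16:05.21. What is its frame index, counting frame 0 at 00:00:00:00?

Total seconds to the label: (2 × 3600 + 16 × 60 + 5) = 8165.
Frame index = 8165 × 60 + 21 = 489921.

frame 489921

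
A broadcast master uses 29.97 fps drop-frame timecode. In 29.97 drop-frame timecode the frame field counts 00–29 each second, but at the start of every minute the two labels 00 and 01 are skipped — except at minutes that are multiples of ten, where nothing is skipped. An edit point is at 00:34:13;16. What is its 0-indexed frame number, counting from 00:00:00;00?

61544

Complete 10-minute blocks: 3, each 17982 frames → 53946.
Remaining 4 whole minutes in the current block: 1800 + 3 × 1798 = 7194 frames.
Within the current minute: 13 × 30 + 16 − 2 = 404 (labels ;00/;01 skipped at this minute). Total = 53946 + 7194 + 404 = 61544.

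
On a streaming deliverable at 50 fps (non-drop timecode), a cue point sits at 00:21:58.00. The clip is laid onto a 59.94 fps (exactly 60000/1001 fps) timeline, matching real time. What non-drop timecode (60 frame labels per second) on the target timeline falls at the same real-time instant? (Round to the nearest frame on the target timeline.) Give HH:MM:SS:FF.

00:21:56:41

Source frame index: (0×3600 + 21×60 + 58) × 50 + 0 = 65900.
Real time: 65900 / (50) = 1318 s.
Target frame: (1318) × (60000/1001) = 79080000/1001 ≈ 79000.999 → 79001.
At 60 labels/s: frame 79001 → 00:21:56:41.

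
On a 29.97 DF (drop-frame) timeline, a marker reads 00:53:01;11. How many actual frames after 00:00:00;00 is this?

As if non-drop at 30 labels/s: (0 × 3600 + 53 × 60 + 1) × 30 + 11 = 95441.
Minute boundaries passed: 53; those not divisible by 10: 53 − 5 = 48; dropped labels = 2 × 48 = 96.
Actual frame index = 95441 − 96 = 95345.

95345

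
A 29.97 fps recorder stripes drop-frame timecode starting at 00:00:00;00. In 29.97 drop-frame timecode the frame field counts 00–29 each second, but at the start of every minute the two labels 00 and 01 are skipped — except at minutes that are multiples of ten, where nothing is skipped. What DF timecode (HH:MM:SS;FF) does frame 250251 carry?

Ten DF minutes hold 17982 frames, so frame 250251 lies in block 13 (frames 233766–251747) with 16485 frames into that block.
The block's first minute is 1800 frames and the rest 1798 each; 16485 frames reaches minute 9, so 13 × 18 + 9 × 2 = 252 labels have been skipped so far.
Adding those back, label number 250251 + 252 = 250503 at 30 labels/s is 8350 s + 3 f = 2 h 19 min 10 s frame 3, i.e. 02:19:10;03.

02:19:10;03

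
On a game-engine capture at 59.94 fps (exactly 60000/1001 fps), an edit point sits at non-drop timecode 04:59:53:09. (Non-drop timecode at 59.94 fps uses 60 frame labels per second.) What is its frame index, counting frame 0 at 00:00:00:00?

Total seconds to the label: (4 × 3600 + 59 × 60 + 53) = 17993.
Frame index = 17993 × 60 + 9 = 1079589.

1079589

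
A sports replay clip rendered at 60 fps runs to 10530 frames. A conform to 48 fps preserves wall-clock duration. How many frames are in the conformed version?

8424 frames

Target frames = source frames × (target rate / source rate) = 10530 × (48)/(60) = 10530 × 4/5 = 8424.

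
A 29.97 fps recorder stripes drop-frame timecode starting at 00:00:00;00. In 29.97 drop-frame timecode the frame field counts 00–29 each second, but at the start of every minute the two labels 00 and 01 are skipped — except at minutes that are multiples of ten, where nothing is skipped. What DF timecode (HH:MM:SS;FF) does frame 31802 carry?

Each 10-minute DF block holds 10 × 60 × 30 − 9 × 2 = 17982 frames. 31802 ÷ 17982 → 1 full block, remainder 13820.
Within the partial block the first minute is 1800 frames and each further minute 1798, so 7 further minute boundaries passed. Total skipped labels = 18 × 1 + 2 × 7 = 32.
Non-drop label index = 31802 + 32 = 31834; at 30 labels/s that is 00:17:41:04, i.e. DF 00:17:41;04.

00:17:41;04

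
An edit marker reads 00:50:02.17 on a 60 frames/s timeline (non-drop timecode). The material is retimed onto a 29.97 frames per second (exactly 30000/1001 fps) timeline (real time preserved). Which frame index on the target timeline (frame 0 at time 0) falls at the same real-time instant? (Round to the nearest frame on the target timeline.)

Source frame index: (0×3600 + 50×60 + 2) × 60 + 17 = 180137.
Real time: 180137 / (60) = 180137/60 s.
Target frame: (180137/60) × (30000/1001) = 90068500/1001 ≈ 89978.521 → 89979.

frame 89979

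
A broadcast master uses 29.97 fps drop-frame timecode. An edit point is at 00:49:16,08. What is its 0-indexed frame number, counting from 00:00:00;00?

Complete 10-minute blocks: 4, each 17982 frames → 71928.
Remaining 9 whole minutes in the current block: 1800 + 8 × 1798 = 16184 frames.
Within the current minute: 16 × 30 + 8 − 2 = 486 (labels ;00/;01 skipped at this minute). Total = 71928 + 16184 + 486 = 88598.

88598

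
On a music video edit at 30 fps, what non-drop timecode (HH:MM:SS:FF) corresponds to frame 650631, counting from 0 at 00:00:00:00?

06:01:27:21

650631 ÷ 30 = 21687 full seconds, remainder 21 frames.
21687 s = 6 h 1 min 27 s.
Timecode: 06:01:27:21.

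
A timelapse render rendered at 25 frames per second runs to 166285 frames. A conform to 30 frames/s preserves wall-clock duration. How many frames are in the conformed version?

Frames at target rate = 166285 × (30) / (25) = 199542.

199542 frames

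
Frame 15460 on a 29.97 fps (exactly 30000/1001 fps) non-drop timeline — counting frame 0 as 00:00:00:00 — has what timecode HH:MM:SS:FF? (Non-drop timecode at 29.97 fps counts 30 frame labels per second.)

15460 ÷ 30 = 515 full seconds, remainder 10 frames.
515 s = 0 h 8 min 35 s.
Timecode: 00:08:35:10.

00:08:35:10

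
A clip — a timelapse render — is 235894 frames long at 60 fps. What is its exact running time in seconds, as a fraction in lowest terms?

117947/30 seconds

Running time = 235894 ÷ (60) = 235894 × 1/60 = 117947/30 s.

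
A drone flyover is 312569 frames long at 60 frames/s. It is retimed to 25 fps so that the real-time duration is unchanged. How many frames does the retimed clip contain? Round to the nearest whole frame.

130237 frames

Frames at target rate = 312569 × (25) / (60) = 1562845/12 ≈ 130237.083.
Nearest whole frame: 130237.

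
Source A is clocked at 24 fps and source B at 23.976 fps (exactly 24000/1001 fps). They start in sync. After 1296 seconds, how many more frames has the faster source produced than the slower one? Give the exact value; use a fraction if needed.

A emits 24 × 1296 = 31104 frames; B emits 24000/1001 × 1296 = 31104000/1001.
Difference = 31104/1001 frames (≈ 31.0729); B is behind A.

31104/1001 frames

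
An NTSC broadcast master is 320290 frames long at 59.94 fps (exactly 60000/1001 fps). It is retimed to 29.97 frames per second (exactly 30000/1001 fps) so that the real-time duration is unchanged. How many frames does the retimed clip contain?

160145 frames

Target frames = source frames × (target rate / source rate) = 320290 × (30000/1001)/(60000/1001) = 320290 × 1/2 = 160145.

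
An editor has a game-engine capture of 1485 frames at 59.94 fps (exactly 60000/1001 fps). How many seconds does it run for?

Running time = 1485 / (60000/1001) = 24.77475 s.

24.77475 seconds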